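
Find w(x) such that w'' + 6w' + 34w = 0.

Characteristic equation r² + 6r + 34 = 0 has discriminant (6)² - 4·(34) = -100 < 0, so r = -3 ± 5i.
Hence w_h = C1*cos(5*x)*exp(-3*x) + C2*exp(-3*x)*sin(5*x).

w = C1*cos(5*x)*exp(-3*x) + C2*exp(-3*x)*sin(5*x)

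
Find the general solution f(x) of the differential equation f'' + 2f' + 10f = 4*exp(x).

Characteristic equation r² + 2r + 10 = 0 has discriminant (2)² - 4·(10) = -36 < 0, so r = -1 ± 3i.
Hence f_h = C1*cos(3*x)*exp(-x) + C2*exp(-x)*sin(3*x).
Try f_p = A*exp(x). Substituting into the equation and dividing by exp(x) gives A = 4/13, so f_p = 4*exp(x)/13.

f = 4*exp(x)/13 + C1*cos(3*x)*exp(-x) + C2*exp(-x)*sin(3*x)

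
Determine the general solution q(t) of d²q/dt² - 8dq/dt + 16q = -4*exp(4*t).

Characteristic equation r² - 8r + 16 = 0 has discriminant (-8)² - 4·(16) = 0, so r = 4 is a repeated root.
Hence q_h = (C1 + C2*t)*exp(4*t).
Since exp(4*t) solves the homogeneous equation (r = 4 is a root of multiplicity 2), multiply the trial by t^2. Try q_p = A*t^2*exp(4*t). Substituting into the equation and dividing by exp(4*t) gives A = -2, so q_p = -2*t^2*exp(4*t).

q = C1*exp(4*t) - 2*t**2*exp(4*t) + C2*t*exp(4*t)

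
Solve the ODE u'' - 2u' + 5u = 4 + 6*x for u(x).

u = 32/25 + 6*x/5 + C1*cos(2*x)*exp(x) + C2*exp(x)*sin(2*x)

Characteristic equation r² - 2r + 5 = 0 has discriminant (-2)² - 4·(5) = -16 < 0, so r = 1 ± 2i.
Hence u_h = C1*cos(2*x)*exp(x) + C2*exp(x)*sin(2*x).
For the particular solution try u_p = A0 + A1*x. Substituting and matching coefficients of each power of x gives A0 = 32/25, A1 = 6/5, so u_p = 32/25 + 6*x/5.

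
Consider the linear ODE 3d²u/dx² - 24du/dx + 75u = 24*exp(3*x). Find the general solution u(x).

Divide through by 3: u'' - 8u' + 25u = 8*exp(3*x).
Characteristic equation r² - 8r + 25 = 0 has discriminant (-8)² - 4·(25) = -36 < 0, so r = 4 ± 3i.
Hence u_h = C1*cos(3*x)*exp(4*x) + C2*exp(4*x)*sin(3*x).
Try u_p = A*exp(3*x). Substituting into the equation and dividing by exp(3*x) gives A = 4/5, so u_p = 4*exp(3*x)/5.

u = 4*exp(3*x)/5 + C1*cos(3*x)*exp(4*x) + C2*exp(4*x)*sin(3*x)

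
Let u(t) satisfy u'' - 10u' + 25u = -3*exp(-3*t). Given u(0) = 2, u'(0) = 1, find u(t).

Characteristic equation r² - 10r + 25 = 0 has discriminant (-10)² - 4·(25) = 0, so r = 5 is a repeated root.
Hence u_h = (C1 + C2*t)*exp(5*t).
Try u_p = A*exp(-3*t). Substituting into the equation and dividing by exp(-3*t) gives A = -3/64, so u_p = -3*exp(-3*t)/64.
General solution: u = -3*exp(-3*t)/64 + C1*exp(5*t) + C2*t*exp(5*t).
Apply the initial conditions: u(0) = -3/64 + C1 = 2 and u'(0) = 9/64 + C2 + 5*C1 = 1. Solving gives C1 = 131/64, C2 = -75/8.

u = -3*exp(-3*t)/64 + 131*exp(5*t)/64 - 75*t*exp(5*t)/8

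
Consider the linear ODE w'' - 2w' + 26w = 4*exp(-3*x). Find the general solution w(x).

w = 4*exp(-3*x)/41 + C1*cos(5*x)*exp(x) + C2*exp(x)*sin(5*x)

Characteristic equation r² - 2r + 26 = 0 has discriminant (-2)² - 4·(26) = -100 < 0, so r = 1 ± 5i.
Hence w_h = C1*cos(5*x)*exp(x) + C2*exp(x)*sin(5*x).
Try w_p = A*exp(-3*x). Substituting into the equation and dividing by exp(-3*x) gives A = 4/41, so w_p = 4*exp(-3*x)/41.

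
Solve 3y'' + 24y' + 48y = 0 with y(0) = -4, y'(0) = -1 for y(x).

Divide through by 3: y'' + 8y' + 16y = 0.
Characteristic equation r² + 8r + 16 = 0 has discriminant (8)² - 4·(16) = 0, so r = -4 is a repeated root.
Hence y_h = (C1 + C2*x)*exp(-4*x).
Apply the initial conditions: y(0) = C1 = -4 and y'(0) = C2 - 4*C1 = -1. Solving gives C1 = -4, C2 = -17.

y = -4*exp(-4*x) - 17*x*exp(-4*x)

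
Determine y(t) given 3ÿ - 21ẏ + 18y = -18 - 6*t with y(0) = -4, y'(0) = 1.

Divide through by 3: y'' - 7y' + 6y = -6 - 2*t.
Characteristic equation r² - 7r + 6 = 0 factors as (r - 1)(r - 6) = 0, so r = 1, 6.
Hence y_h = C1*exp(t) + C2*exp(6*t).
For the particular solution try y_p = A0 + A1*t. Substituting and matching coefficients of each power of t gives A0 = -25/18, A1 = -1/3, so y_p = -25/18 - t/3.
General solution: y = -25/18 - t/3 + C1*exp(t) + C2*exp(6*t).
Apply the initial conditions: y(0) = -25/18 + C1 + C2 = -4 and y'(0) = -1/3 + C1 + 6*C2 = 1. Solving gives C1 = -17/5, C2 = 71/90.

y = -25/18 - 17*exp(t)/5 - t/3 + 71*exp(6*t)/90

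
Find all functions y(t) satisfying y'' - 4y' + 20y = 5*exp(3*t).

Characteristic equation r² - 4r + 20 = 0 has discriminant (-4)² - 4·(20) = -64 < 0, so r = 2 ± 4i.
Hence y_h = C1*cos(4*t)*exp(2*t) + C2*exp(2*t)*sin(4*t).
Try y_p = A*exp(3*t). Substituting into the equation and dividing by exp(3*t) gives A = 5/17, so y_p = 5*exp(3*t)/17.

y = 5*exp(3*t)/17 + C1*cos(4*t)*exp(2*t) + C2*exp(2*t)*sin(4*t)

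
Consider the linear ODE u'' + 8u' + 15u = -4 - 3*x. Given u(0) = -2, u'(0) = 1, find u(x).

u = -4/25 - 4*exp(-3*x) - x/5 + 54*exp(-5*x)/25

Characteristic equation r² + 8r + 15 = 0 factors as (r + 5)(r + 3) = 0, so r = -5, -3.
Hence u_h = C1*exp(-5*x) + C2*exp(-3*x).
For the particular solution try u_p = A0 + A1*x. Substituting and matching coefficients of each power of x gives A0 = -4/25, A1 = -1/5, so u_p = -4/25 - x/5.
General solution: u = -4/25 - x/5 + C1*exp(-5*x) + C2*exp(-3*x).
Apply the initial conditions: u(0) = -4/25 + C1 + C2 = -2 and u'(0) = -1/5 - 5*C1 - 3*C2 = 1. Solving gives C1 = 54/25, C2 = -4.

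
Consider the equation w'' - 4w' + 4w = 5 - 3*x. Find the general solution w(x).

w = 1/2 - 3*x/4 + C1*exp(2*x) + C2*x*exp(2*x)

Characteristic equation r² - 4r + 4 = 0 has discriminant (-4)² - 4·(4) = 0, so r = 2 is a repeated root.
Hence w_h = (C1 + C2*x)*exp(2*x).
For the particular solution try w_p = A0 + A1*x. Substituting and matching coefficients of each power of x gives A0 = 1/2, A1 = -3/4, so w_p = 1/2 - 3*x/4.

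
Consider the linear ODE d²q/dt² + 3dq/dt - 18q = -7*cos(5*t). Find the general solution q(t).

q = -105*sin(5*t)/2074 + 301*cos(5*t)/2074 + C1*exp(3*t) + C2*exp(-6*t)

Characteristic equation r² + 3r - 18 = 0 factors as (r - 3)(r + 6) = 0, so r = 3, -6.
Hence q_h = C1*exp(3*t) + C2*exp(-6*t).
Try q_p = A*cos(5*t) + B*sin(5*t). Substituting and equating the coefficients of cos(5t) and sin(5t) gives A = 301/2074, B = -105/2074, so q_p = -105*sin(5*t)/2074 + 301*cos(5*t)/2074.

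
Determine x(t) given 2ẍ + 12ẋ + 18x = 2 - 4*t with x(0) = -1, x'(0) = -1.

x = 7/27 - 34*exp(-3*t)/27 - 2*t/9 - 41*t*exp(-3*t)/9

Divide through by 2: x'' + 6x' + 9x = 1 - 2*t.
Characteristic equation r² + 6r + 9 = 0 has discriminant (6)² - 4·(9) = 0, so r = -3 is a repeated root.
Hence x_h = (C1 + C2*t)*exp(-3*t).
For the particular solution try x_p = A0 + A1*t. Substituting and matching coefficients of each power of t gives A0 = 7/27, A1 = -2/9, so x_p = 7/27 - 2*t/9.
General solution: x = 7/27 - 2*t/9 + C1*exp(-3*t) + C2*t*exp(-3*t).
Apply the initial conditions: x(0) = 7/27 + C1 = -1 and x'(0) = -2/9 + C2 - 3*C1 = -1. Solving gives C1 = -34/27, C2 = -41/9.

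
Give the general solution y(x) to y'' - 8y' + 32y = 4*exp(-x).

Characteristic equation r² - 8r + 32 = 0 has discriminant (-8)² - 4·(32) = -64 < 0, so r = 4 ± 4i.
Hence y_h = C1*cos(4*x)*exp(4*x) + C2*exp(4*x)*sin(4*x).
Try y_p = A*exp(-x). Substituting into the equation and dividing by exp(-x) gives A = 4/41, so y_p = 4*exp(-x)/41.

y = 4*exp(-x)/41 + C1*cos(4*x)*exp(4*x) + C2*exp(4*x)*sin(4*x)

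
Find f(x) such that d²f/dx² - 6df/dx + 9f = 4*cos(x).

Characteristic equation r² - 6r + 9 = 0 has discriminant (-6)² - 4·(9) = 0, so r = 3 is a repeated root.
Hence f_h = (C1 + C2*x)*exp(3*x).
Try f_p = A*cos(x) + B*sin(x). Substituting and equating the coefficients of cos(x) and sin(x) gives A = 8/25, B = -6/25, so f_p = -6*sin(x)/25 + 8*cos(x)/25.

f = -6*sin(x)/25 + 8*cos(x)/25 + C1*exp(3*x) + C2*x*exp(3*x)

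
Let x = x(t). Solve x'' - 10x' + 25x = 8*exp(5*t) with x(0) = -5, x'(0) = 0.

x = -5*exp(5*t) + 4*t**2*exp(5*t) + 25*t*exp(5*t)

Characteristic equation r² - 10r + 25 = 0 has discriminant (-10)² - 4·(25) = 0, so r = 5 is a repeated root.
Hence x_h = (C1 + C2*t)*exp(5*t).
Since exp(5*t) solves the homogeneous equation (r = 5 is a root of multiplicity 2), multiply the trial by t^2. Try x_p = A*t^2*exp(5*t). Substituting into the equation and dividing by exp(5*t) gives A = 4, so x_p = 4*t^2*exp(5*t).
General solution: x = C1*exp(5*t) + 4*t^2*exp(5*t) + C2*t*exp(5*t).
Apply the initial conditions: x(0) = C1 = -5 and x'(0) = C2 + 5*C1 = 0. Solving gives C1 = -5, C2 = 25.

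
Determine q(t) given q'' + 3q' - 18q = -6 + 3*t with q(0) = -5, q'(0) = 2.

q = 11/36 - 217*exp(-6*t)/108 - 89*exp(3*t)/27 - t/6

Characteristic equation r² + 3r - 18 = 0 factors as (r + 6)(r - 3) = 0, so r = -6, 3.
Hence q_h = C1*exp(-6*t) + C2*exp(3*t).
For the particular solution try q_p = A0 + A1*t. Substituting and matching coefficients of each power of t gives A0 = 11/36, A1 = -1/6, so q_p = 11/36 - t/6.
General solution: q = 11/36 - t/6 + C1*exp(-6*t) + C2*exp(3*t).
Apply the initial conditions: q(0) = 11/36 + C1 + C2 = -5 and q'(0) = -1/6 - 6*C1 + 3*C2 = 2. Solving gives C1 = -217/108, C2 = -89/27.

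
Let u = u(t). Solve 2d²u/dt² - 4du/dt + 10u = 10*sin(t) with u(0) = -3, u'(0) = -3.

u = cos(t)/2 - 7*cos(2*t)*exp(t)/2 - exp(t)*sin(2*t)/4 + sin(t)

Divide through by 2: u'' - 2u' + 5u = 5*sin(t).
Characteristic equation r² - 2r + 5 = 0 has discriminant (-2)² - 4·(5) = -16 < 0, so r = 1 ± 2i.
Hence u_h = C1*cos(2*t)*exp(t) + C2*exp(t)*sin(2*t).
Try u_p = A*cos(t) + B*sin(t). Substituting and equating the coefficients of cos(t) and sin(t) gives A = 1/2, B = 1, so u_p = cos(t)/2 + sin(t).
General solution: u = cos(t)/2 + C1*cos(2*t)*exp(t) + C2*exp(t)*sin(2*t) + sin(t).
Apply the initial conditions: u(0) = 1/2 + C1 = -3 and u'(0) = 1 + C1 + 2*C2 = -3. Solving gives C1 = -7/2, C2 = -1/4.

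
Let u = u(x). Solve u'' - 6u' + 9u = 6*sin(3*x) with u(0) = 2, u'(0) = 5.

u = cos(3*x)/3 + 5*exp(3*x)/3

Characteristic equation r² - 6r + 9 = 0 has discriminant (-6)² - 4·(9) = 0, so r = 3 is a repeated root.
Hence u_h = (C1 + C2*x)*exp(3*x).
Try u_p = A*cos(3*x) + B*sin(3*x). Substituting and equating the coefficients of cos(3x) and sin(3x) gives A = 1/3, B = 0, so u_p = cos(3*x)/3.
General solution: u = cos(3*x)/3 + C1*exp(3*x) + C2*x*exp(3*x).
Apply the initial conditions: u(0) = 1/3 + C1 = 2 and u'(0) = C2 + 3*C1 = 5. Solving gives C1 = 5/3, C2 = 0.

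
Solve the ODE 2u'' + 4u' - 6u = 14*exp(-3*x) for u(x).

u = C1*exp(-3*x) + C2*exp(x) - 7*x*exp(-3*x)/4

Divide through by 2: u'' + 2u' - 3u = 7*exp(-3*x).
Characteristic equation r² + 2r - 3 = 0 factors as (r + 3)(r - 1) = 0, so r = -3, 1.
Hence u_h = C1*exp(-3*x) + C2*exp(x).
Since exp(-3*x) solves the homogeneous equation (r = -3 is a root of multiplicity 1), multiply the trial by x. Try u_p = A*x*exp(-3*x). Substituting into the equation and dividing by exp(-3*x) gives A = -7/4, so u_p = -7*x*exp(-3*x)/4.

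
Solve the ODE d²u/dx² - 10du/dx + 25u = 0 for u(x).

u = C1*exp(5*x) + C2*x*exp(5*x)

Characteristic equation r² - 10r + 25 = 0 has discriminant (-10)² - 4·(25) = 0, so r = 5 is a repeated root.
Hence u_h = (C1 + C2*x)*exp(5*x).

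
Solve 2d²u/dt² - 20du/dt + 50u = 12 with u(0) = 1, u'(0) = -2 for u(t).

u = 6/25 + 19*exp(5*t)/25 - 29*t*exp(5*t)/5

Divide through by 2: u'' - 10u' + 25u = 6.
Characteristic equation r² - 10r + 25 = 0 has discriminant (-10)² - 4·(25) = 0, so r = 5 is a repeated root.
Hence u_h = (C1 + C2*t)*exp(5*t).
For the particular solution try u_p = A0. Substituting and matching coefficients of each power of t gives A0 = 6/25, so u_p = 6/25.
General solution: u = 6/25 + C1*exp(5*t) + C2*t*exp(5*t).
Apply the initial conditions: u(0) = 6/25 + C1 = 1 and u'(0) = C2 + 5*C1 = -2. Solving gives C1 = 19/25, C2 = -29/5.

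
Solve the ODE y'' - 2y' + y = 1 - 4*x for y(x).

y = -7 - 4*x + C1*exp(x) + C2*x*exp(x)

Characteristic equation r² - 2r + 1 = 0 has discriminant (-2)² - 4·(1) = 0, so r = 1 is a repeated root.
Hence y_h = (C1 + C2*x)*exp(x).
For the particular solution try y_p = A0 + A1*x. Substituting and matching coefficients of each power of x gives A0 = -7, A1 = -4, so y_p = -7 - 4*x.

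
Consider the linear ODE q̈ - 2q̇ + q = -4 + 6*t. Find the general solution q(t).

q = 8 + 6*t + C1*exp(t) + C2*t*exp(t)

Characteristic equation r² - 2r + 1 = 0 has discriminant (-2)² - 4·(1) = 0, so r = 1 is a repeated root.
Hence q_h = (C1 + C2*t)*exp(t).
For the particular solution try q_p = A0 + A1*t. Substituting and matching coefficients of each power of t gives A0 = 8, A1 = 6, so q_p = 8 + 6*t.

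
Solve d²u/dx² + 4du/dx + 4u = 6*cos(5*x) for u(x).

u = -126*cos(5*x)/841 + 120*sin(5*x)/841 + C1*exp(-2*x) + C2*x*exp(-2*x)

Characteristic equation r² + 4r + 4 = 0 has discriminant (4)² - 4·(4) = 0, so r = -2 is a repeated root.
Hence u_h = (C1 + C2*x)*exp(-2*x).
Try u_p = A*cos(5*x) + B*sin(5*x). Substituting and equating the coefficients of cos(5x) and sin(5x) gives A = -126/841, B = 120/841, so u_p = -126*cos(5*x)/841 + 120*sin(5*x)/841.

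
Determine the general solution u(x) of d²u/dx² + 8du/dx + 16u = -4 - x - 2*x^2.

Characteristic equation r² + 8r + 16 = 0 has discriminant (8)² - 4·(16) = 0, so r = -4 is a repeated root.
Hence u_h = (C1 + C2*x)*exp(-4*x).
For the particular solution try u_p = A0 + A1*x + A2*x^2. Substituting and matching coefficients of each power of x gives A0 = -17/64, A1 = 1/16, A2 = -1/8, so u_p = -17/64 - x^2/8 + x/16.

u = -17/64 - x**2/8 + x/16 + C1*exp(-4*x) + C2*x*exp(-4*x)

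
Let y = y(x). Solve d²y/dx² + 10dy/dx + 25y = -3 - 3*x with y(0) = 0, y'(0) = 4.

Characteristic equation r² + 10r + 25 = 0 has discriminant (10)² - 4·(25) = 0, so r = -5 is a repeated root.
Hence y_h = (C1 + C2*x)*exp(-5*x).
For the particular solution try y_p = A0 + A1*x. Substituting and matching coefficients of each power of x gives A0 = -9/125, A1 = -3/25, so y_p = -9/125 - 3*x/25.
General solution: y = -9/125 - 3*x/25 + C1*exp(-5*x) + C2*x*exp(-5*x).
Apply the initial conditions: y(0) = -9/125 + C1 = 0 and y'(0) = -3/25 + C2 - 5*C1 = 4. Solving gives C1 = 9/125, C2 = 112/25.

y = -9/125 - 3*x/25 + 9*exp(-5*x)/125 + 112*x*exp(-5*x)/25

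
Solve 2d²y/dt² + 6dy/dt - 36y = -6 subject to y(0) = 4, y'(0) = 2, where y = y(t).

Divide through by 2: y'' + 3y' - 18y = -3.
Characteristic equation r² + 3r - 18 = 0 factors as (r - 3)(r + 6) = 0, so r = 3, -6.
Hence y_h = C1*exp(3*t) + C2*exp(-6*t).
For the particular solution try y_p = A0. Substituting and matching coefficients of each power of t gives A0 = 1/6, so y_p = 1/6.
General solution: y = 1/6 + C1*exp(3*t) + C2*exp(-6*t).
Apply the initial conditions: y(0) = 1/6 + C1 + C2 = 4 and y'(0) = -6*C2 + 3*C1 = 2. Solving gives C1 = 25/9, C2 = 19/18.

y = 1/6 + 19*exp(-6*t)/18 + 25*exp(3*t)/9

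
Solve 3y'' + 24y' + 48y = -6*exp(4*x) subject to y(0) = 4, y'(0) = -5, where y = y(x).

Divide through by 3: y'' + 8y' + 16y = -2*exp(4*x).
Characteristic equation r² + 8r + 16 = 0 has discriminant (8)² - 4·(16) = 0, so r = -4 is a repeated root.
Hence y_h = (C1 + C2*x)*exp(-4*x).
Try y_p = A*exp(4*x). Substituting into the equation and dividing by exp(4*x) gives A = -1/32, so y_p = -exp(4*x)/32.
General solution: y = -exp(4*x)/32 + C1*exp(-4*x) + C2*x*exp(-4*x).
Apply the initial conditions: y(0) = -1/32 + C1 = 4 and y'(0) = -1/8 + C2 - 4*C1 = -5. Solving gives C1 = 129/32, C2 = 45/4.

y = -exp(4*x)/32 + 129*exp(-4*x)/32 + 45*x*exp(-4*x)/4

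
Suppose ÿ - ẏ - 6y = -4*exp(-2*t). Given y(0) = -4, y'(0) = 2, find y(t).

Characteristic equation r² - r - 6 = 0 factors as (r - 3)(r + 2) = 0, so r = 3, -2.
Hence y_h = C1*exp(3*t) + C2*exp(-2*t).
Since exp(-2*t) solves the homogeneous equation (r = -2 is a root of multiplicity 1), multiply the trial by t. Try y_p = A*t*exp(-2*t). Substituting into the equation and dividing by exp(-2*t) gives A = 4/5, so y_p = 4*t*exp(-2*t)/5.
General solution: y = C1*exp(3*t) + C2*exp(-2*t) + 4*t*exp(-2*t)/5.
Apply the initial conditions: y(0) = C1 + C2 = -4 and y'(0) = 4/5 - 2*C2 + 3*C1 = 2. Solving gives C1 = -34/25, C2 = -66/25.

y = -66*exp(-2*t)/25 - 34*exp(3*t)/25 + 4*t*exp(-2*t)/5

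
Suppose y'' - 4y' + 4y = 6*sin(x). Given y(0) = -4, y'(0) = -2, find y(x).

Characteristic equation r² - 4r + 4 = 0 has discriminant (-4)² - 4·(4) = 0, so r = 2 is a repeated root.
Hence y_h = (C1 + C2*x)*exp(2*x).
Try y_p = A*cos(x) + B*sin(x). Substituting and equating the coefficients of cos(x) and sin(x) gives A = 24/25, B = 18/25, so y_p = 18*sin(x)/25 + 24*cos(x)/25.
General solution: y = 18*sin(x)/25 + 24*cos(x)/25 + C1*exp(2*x) + C2*x*exp(2*x).
Apply the initial conditions: y(0) = 24/25 + C1 = -4 and y'(0) = 18/25 + C2 + 2*C1 = -2. Solving gives C1 = -124/25, C2 = 36/5.

y = -124*exp(2*x)/25 + 18*sin(x)/25 + 24*cos(x)/25 + 36*x*exp(2*x)/5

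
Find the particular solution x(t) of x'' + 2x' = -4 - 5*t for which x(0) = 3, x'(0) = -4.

Characteristic equation r² + 2r = 0 factors as (r + 2)r = 0, so r = -2, 0.
Hence x_h = C1*exp(-2*t) + C2.
Since 0 is a characteristic root (multiplicity 1), multiply the polynomial trial by t: try x_p = t*(A0 + A1*t). Substituting and matching coefficients of each power of t gives A0 = -3/4, A1 = -5/4, so x_p = -5*t^2/4 - 3*t/4.
General solution: x = C2 - 5*t^2/4 - 3*t/4 + C1*exp(-2*t).
Apply the initial conditions: x(0) = C1 + C2 = 3 and x'(0) = -3/4 - 2*C1 = -4. Solving gives C1 = 13/8, C2 = 11/8.

x = 11/8 - 5*t**2/4 - 3*t/4 + 13*exp(-2*t)/8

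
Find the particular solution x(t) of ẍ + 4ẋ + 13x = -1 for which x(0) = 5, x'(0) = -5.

Characteristic equation r² + 4r + 13 = 0 has discriminant (4)² - 4·(13) = -36 < 0, so r = -2 ± 3i.
Hence x_h = C1*cos(3*t)*exp(-2*t) + C2*exp(-2*t)*sin(3*t).
For the particular solution try x_p = A0. Substituting and matching coefficients of each power of t gives A0 = -1/13, so x_p = -1/13.
General solution: x = -1/13 + C1*cos(3*t)*exp(-2*t) + C2*exp(-2*t)*sin(3*t).
Apply the initial conditions: x(0) = -1/13 + C1 = 5 and x'(0) = -2*C1 + 3*C2 = -5. Solving gives C1 = 66/13, C2 = 67/39.

x = -1/13 + 66*cos(3*t)*exp(-2*t)/13 + 67*exp(-2*t)*sin(3*t)/39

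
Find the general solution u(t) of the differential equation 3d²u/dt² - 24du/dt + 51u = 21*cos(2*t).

u = -112*sin(2*t)/425 + 91*cos(2*t)/425 + C1*cos(t)*exp(4*t) + C2*exp(4*t)*sin(t)

Divide through by 3: u'' - 8u' + 17u = 7*cos(2*t).
Characteristic equation r² - 8r + 17 = 0 has discriminant (-8)² - 4·(17) = -4 < 0, so r = 4 ± i.
Hence u_h = C1*cos(t)*exp(4*t) + C2*exp(4*t)*sin(t).
Try u_p = A*cos(2*t) + B*sin(2*t). Substituting and equating the coefficients of cos(2t) and sin(2t) gives A = 91/425, B = -112/425, so u_p = -112*sin(2*t)/425 + 91*cos(2*t)/425.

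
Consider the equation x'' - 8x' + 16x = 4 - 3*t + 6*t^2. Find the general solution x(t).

x = 19/64 + 3*t**2/8 + 3*t/16 + C1*exp(4*t) + C2*t*exp(4*t)

Characteristic equation r² - 8r + 16 = 0 has discriminant (-8)² - 4·(16) = 0, so r = 4 is a repeated root.
Hence x_h = (C1 + C2*t)*exp(4*t).
For the particular solution try x_p = A0 + A1*t + A2*t^2. Substituting and matching coefficients of each power of t gives A0 = 19/64, A1 = 3/16, A2 = 3/8, so x_p = 19/64 + 3*t^2/8 + 3*t/16.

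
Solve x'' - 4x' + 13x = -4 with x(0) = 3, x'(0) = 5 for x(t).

Characteristic equation r² - 4r + 13 = 0 has discriminant (-4)² - 4·(13) = -36 < 0, so r = 2 ± 3i.
Hence x_h = C1*cos(3*t)*exp(2*t) + C2*exp(2*t)*sin(3*t).
For the particular solution try x_p = A0. Substituting and matching coefficients of each power of t gives A0 = -4/13, so x_p = -4/13.
General solution: x = -4/13 + C1*cos(3*t)*exp(2*t) + C2*exp(2*t)*sin(3*t).
Apply the initial conditions: x(0) = -4/13 + C1 = 3 and x'(0) = 2*C1 + 3*C2 = 5. Solving gives C1 = 43/13, C2 = -7/13.

x = -4/13 - 7*exp(2*t)*sin(3*t)/13 + 43*cos(3*t)*exp(2*t)/13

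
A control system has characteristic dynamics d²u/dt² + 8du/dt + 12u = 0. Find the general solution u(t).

u = C1*exp(-2*t) + C2*exp(-6*t)

Characteristic equation r² + 8r + 12 = 0 factors as (r + 2)(r + 6) = 0, so r = -2, -6.
Hence u_h = C1*exp(-2*t) + C2*exp(-6*t).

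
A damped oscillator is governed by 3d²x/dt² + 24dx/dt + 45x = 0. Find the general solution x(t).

x = C1*exp(-3*t) + C2*exp(-5*t)

Divide through by 3: x'' + 8x' + 15x = 0.
Characteristic equation r² + 8r + 15 = 0 factors as (r + 3)(r + 5) = 0, so r = -3, -5.
Hence x_h = C1*exp(-3*t) + C2*exp(-5*t).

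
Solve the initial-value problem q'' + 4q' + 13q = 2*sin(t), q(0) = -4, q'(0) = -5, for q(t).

q = -cos(t)/20 + 3*sin(t)/20 - 87*exp(-2*t)*sin(3*t)/20 - 79*cos(3*t)*exp(-2*t)/20

Characteristic equation r² + 4r + 13 = 0 has discriminant (4)² - 4·(13) = -36 < 0, so r = -2 ± 3i.
Hence q_h = C1*cos(3*t)*exp(-2*t) + C2*exp(-2*t)*sin(3*t).
Try q_p = A*cos(t) + B*sin(t). Substituting and equating the coefficients of cos(t) and sin(t) gives A = -1/20, B = 3/20, so q_p = -cos(t)/20 + 3*sin(t)/20.
General solution: q = -cos(t)/20 + 3*sin(t)/20 + C1*cos(3*t)*exp(-2*t) + C2*exp(-2*t)*sin(3*t).
Apply the initial conditions: q(0) = -1/20 + C1 = -4 and q'(0) = 3/20 - 2*C1 + 3*C2 = -5. Solving gives C1 = -79/20, C2 = -87/20.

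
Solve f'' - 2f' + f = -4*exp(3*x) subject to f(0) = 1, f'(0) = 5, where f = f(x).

f = -exp(3*x) + 2*exp(x) + 6*x*exp(x)

Characteristic equation r² - 2r + 1 = 0 has discriminant (-2)² - 4·(1) = 0, so r = 1 is a repeated root.
Hence f_h = (C1 + C2*x)*exp(x).
Try f_p = A*exp(3*x). Substituting into the equation and dividing by exp(3*x) gives A = -1, so f_p = -exp(3*x).
General solution: f = -exp(3*x) + C1*exp(x) + C2*x*exp(x).
Apply the initial conditions: f(0) = -1 + C1 = 1 and f'(0) = -3 + C1 + C2 = 5. Solving gives C1 = 2, C2 = 6.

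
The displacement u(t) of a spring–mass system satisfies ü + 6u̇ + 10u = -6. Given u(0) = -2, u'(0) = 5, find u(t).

Characteristic equation r² + 6r + 10 = 0 has discriminant (6)² - 4·(10) = -4 < 0, so r = -3 ± i.
Hence u_h = C1*cos(t)*exp(-3*t) + C2*exp(-3*t)*sin(t).
For the particular solution try u_p = A0. Substituting and matching coefficients of each power of t gives A0 = -3/5, so u_p = -3/5.
General solution: u = -3/5 + C1*cos(t)*exp(-3*t) + C2*exp(-3*t)*sin(t).
Apply the initial conditions: u(0) = -3/5 + C1 = -2 and u'(0) = C2 - 3*C1 = 5. Solving gives C1 = -7/5, C2 = 4/5.

u = -3/5 - 7*cos(t)*exp(-3*t)/5 + 4*exp(-3*t)*sin(t)/5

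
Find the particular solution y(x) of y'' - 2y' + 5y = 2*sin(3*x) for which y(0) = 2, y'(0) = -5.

Characteristic equation r² - 2r + 5 = 0 has discriminant (-2)² - 4·(5) = -16 < 0, so r = 1 ± 2i.
Hence y_h = C1*cos(2*x)*exp(x) + C2*exp(x)*sin(2*x).
Try y_p = A*cos(3*x) + B*sin(3*x). Substituting and equating the coefficients of cos(3x) and sin(3x) gives A = 3/13, B = -2/13, so y_p = -2*sin(3*x)/13 + 3*cos(3*x)/13.
General solution: y = -2*sin(3*x)/13 + 3*cos(3*x)/13 + C1*cos(2*x)*exp(x) + C2*exp(x)*sin(2*x).
Apply the initial conditions: y(0) = 3/13 + C1 = 2 and y'(0) = -6/13 + C1 + 2*C2 = -5. Solving gives C1 = 23/13, C2 = -41/13.

y = -2*sin(3*x)/13 + 3*cos(3*x)/13 - 41*exp(x)*sin(2*x)/13 + 23*cos(2*x)*exp(x)/13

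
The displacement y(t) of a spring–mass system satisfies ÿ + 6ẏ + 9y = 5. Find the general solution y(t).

Characteristic equation r² + 6r + 9 = 0 has discriminant (6)² - 4·(9) = 0, so r = -3 is a repeated root.
Hence y_h = (C1 + C2*t)*exp(-3*t).
For the particular solution try y_p = A0. Substituting and matching coefficients of each power of t gives A0 = 5/9, so y_p = 5/9.

y = 5/9 + C1*exp(-3*t) + C2*t*exp(-3*t)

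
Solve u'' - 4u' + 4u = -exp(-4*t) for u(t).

Characteristic equation r² - 4r + 4 = 0 has discriminant (-4)² - 4·(4) = 0, so r = 2 is a repeated root.
Hence u_h = (C1 + C2*t)*exp(2*t).
Try u_p = A*exp(-4*t). Substituting into the equation and dividing by exp(-4*t) gives A = -1/36, so u_p = -exp(-4*t)/36.

u = -exp(-4*t)/36 + C1*exp(2*t) + C2*t*exp(2*t)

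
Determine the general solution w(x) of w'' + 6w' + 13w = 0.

w = C1*cos(2*x)*exp(-3*x) + C2*exp(-3*x)*sin(2*x)

Characteristic equation r² + 6r + 13 = 0 has discriminant (6)² - 4·(13) = -16 < 0, so r = -3 ± 2i.
Hence w_h = C1*cos(2*x)*exp(-3*x) + C2*exp(-3*x)*sin(2*x).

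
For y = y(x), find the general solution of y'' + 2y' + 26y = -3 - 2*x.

y = -37/338 - x/13 + C1*cos(5*x)*exp(-x) + C2*exp(-x)*sin(5*x)

Characteristic equation r² + 2r + 26 = 0 has discriminant (2)² - 4·(26) = -100 < 0, so r = -1 ± 5i.
Hence y_h = C1*cos(5*x)*exp(-x) + C2*exp(-x)*sin(5*x).
For the particular solution try y_p = A0 + A1*x. Substituting and matching coefficients of each power of x gives A0 = -37/338, A1 = -1/13, so y_p = -37/338 - x/13.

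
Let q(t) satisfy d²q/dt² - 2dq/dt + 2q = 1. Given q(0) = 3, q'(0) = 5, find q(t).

q = 1/2 + 5*cos(t)*exp(t)/2 + 5*exp(t)*sin(t)/2

Characteristic equation r² - 2r + 2 = 0 has discriminant (-2)² - 4·(2) = -4 < 0, so r = 1 ± i.
Hence q_h = C1*cos(t)*exp(t) + C2*exp(t)*sin(t).
For the particular solution try q_p = A0. Substituting and matching coefficients of each power of t gives A0 = 1/2, so q_p = 1/2.
General solution: q = 1/2 + C1*cos(t)*exp(t) + C2*exp(t)*sin(t).
Apply the initial conditions: q(0) = 1/2 + C1 = 3 and q'(0) = C1 + C2 = 5. Solving gives C1 = 5/2, C2 = 5/2.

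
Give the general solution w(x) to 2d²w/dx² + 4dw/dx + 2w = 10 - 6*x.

Divide through by 2: w'' + 2w' + w = 5 - 3*x.
Characteristic equation r² + 2r + 1 = 0 has discriminant (2)² - 4·(1) = 0, so r = -1 is a repeated root.
Hence w_h = (C1 + C2*x)*exp(-x).
For the particular solution try w_p = A0 + A1*x. Substituting and matching coefficients of each power of x gives A0 = 11, A1 = -3, so w_p = 11 - 3*x.

w = 11 - 3*x + C1*exp(-x) + C2*x*exp(-x)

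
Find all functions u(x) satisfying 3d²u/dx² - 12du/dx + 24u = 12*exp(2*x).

Divide through by 3: u'' - 4u' + 8u = 4*exp(2*x).
Characteristic equation r² - 4r + 8 = 0 has discriminant (-4)² - 4·(8) = -16 < 0, so r = 2 ± 2i.
Hence u_h = C1*cos(2*x)*exp(2*x) + C2*exp(2*x)*sin(2*x).
Try u_p = A*exp(2*x). Substituting into the equation and dividing by exp(2*x) gives A = 1, so u_p = exp(2*x).

u = C1*cos(2*x)*exp(2*x) + C2*exp(2*x)*sin(2*x) + exp(2*x)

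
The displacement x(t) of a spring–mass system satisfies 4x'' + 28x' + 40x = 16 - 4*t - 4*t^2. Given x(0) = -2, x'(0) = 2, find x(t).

x = 49/125 - 10*exp(-2*t)/3 - t**2/10 + t/25 + 353*exp(-5*t)/375

Divide through by 4: x'' + 7x' + 10x = 4 - t - t^2.
Characteristic equation r² + 7r + 10 = 0 factors as (r + 5)(r + 2) = 0, so r = -5, -2.
Hence x_h = C1*exp(-5*t) + C2*exp(-2*t).
For the particular solution try x_p = A0 + A1*t + A2*t^2. Substituting and matching coefficients of each power of t gives A0 = 49/125, A1 = 1/25, A2 = -1/10, so x_p = 49/125 - t^2/10 + t/25.
General solution: x = 49/125 - t^2/10 + t/25 + C1*exp(-5*t) + C2*exp(-2*t).
Apply the initial conditions: x(0) = 49/125 + C1 + C2 = -2 and x'(0) = 1/25 - 5*C1 - 2*C2 = 2. Solving gives C1 = 353/375, C2 = -10/3.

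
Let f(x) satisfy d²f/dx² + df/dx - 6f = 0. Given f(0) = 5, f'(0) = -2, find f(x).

Characteristic equation r² + r - 6 = 0 factors as (r - 2)(r + 3) = 0, so r = 2, -3.
Hence f_h = C1*exp(2*x) + C2*exp(-3*x).
Apply the initial conditions: f(0) = C1 + C2 = 5 and f'(0) = -3*C2 + 2*C1 = -2. Solving gives C1 = 13/5, C2 = 12/5.

f = 12*exp(-3*x)/5 + 13*exp(2*x)/5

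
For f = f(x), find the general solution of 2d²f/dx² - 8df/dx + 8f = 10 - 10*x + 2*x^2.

Divide through by 2: f'' - 4f' + 4f = 5 + x^2 - 5*x.
Characteristic equation r² - 4r + 4 = 0 has discriminant (-4)² - 4·(4) = 0, so r = 2 is a repeated root.
Hence f_h = (C1 + C2*x)*exp(2*x).
For the particular solution try f_p = A0 + A1*x + A2*x^2. Substituting and matching coefficients of each power of x gives A0 = 3/8, A1 = -3/4, A2 = 1/4, so f_p = 3/8 - 3*x/4 + x^2/4.

f = 3/8 - 3*x/4 + x**2/4 + C1*exp(2*x) + C2*x*exp(2*x)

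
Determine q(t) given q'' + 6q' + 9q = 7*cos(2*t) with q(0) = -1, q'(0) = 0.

q = -204*exp(-3*t)/169 + 35*cos(2*t)/169 + 84*sin(2*t)/169 - 60*t*exp(-3*t)/13

Characteristic equation r² + 6r + 9 = 0 has discriminant (6)² - 4·(9) = 0, so r = -3 is a repeated root.
Hence q_h = (C1 + C2*t)*exp(-3*t).
Try q_p = A*cos(2*t) + B*sin(2*t). Substituting and equating the coefficients of cos(2t) and sin(2t) gives A = 35/169, B = 84/169, so q_p = 35*cos(2*t)/169 + 84*sin(2*t)/169.
General solution: q = 35*cos(2*t)/169 + 84*sin(2*t)/169 + C1*exp(-3*t) + C2*t*exp(-3*t).
Apply the initial conditions: q(0) = 35/169 + C1 = -1 and q'(0) = 168/169 + C2 - 3*C1 = 0. Solving gives C1 = -204/169, C2 = -60/13.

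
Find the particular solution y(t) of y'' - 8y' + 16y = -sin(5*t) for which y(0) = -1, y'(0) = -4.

Characteristic equation r² - 8r + 16 = 0 has discriminant (-8)² - 4·(16) = 0, so r = 4 is a repeated root.
Hence y_h = (C1 + C2*t)*exp(4*t).
Try y_p = A*cos(5*t) + B*sin(5*t). Substituting and equating the coefficients of cos(5t) and sin(5t) gives A = -40/1681, B = 9/1681, so y_p = -40*cos(5*t)/1681 + 9*sin(5*t)/1681.
General solution: y = -40*cos(5*t)/1681 + 9*sin(5*t)/1681 + C1*exp(4*t) + C2*t*exp(4*t).
Apply the initial conditions: y(0) = -40/1681 + C1 = -1 and y'(0) = 45/1681 + C2 + 4*C1 = -4. Solving gives C1 = -1641/1681, C2 = -5/41.

y = -1641*exp(4*t)/1681 - 40*cos(5*t)/1681 + 9*sin(5*t)/1681 - 5*t*exp(4*t)/41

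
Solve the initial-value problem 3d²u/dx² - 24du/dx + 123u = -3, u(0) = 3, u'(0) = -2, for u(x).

Divide through by 3: u'' - 8u' + 41u = -1.
Characteristic equation r² - 8r + 41 = 0 has discriminant (-8)² - 4·(41) = -100 < 0, so r = 4 ± 5i.
Hence u_h = C1*cos(5*x)*exp(4*x) + C2*exp(4*x)*sin(5*x).
For the particular solution try u_p = A0. Substituting and matching coefficients of each power of x gives A0 = -1/41, so u_p = -1/41.
General solution: u = -1/41 + C1*cos(5*x)*exp(4*x) + C2*exp(4*x)*sin(5*x).
Apply the initial conditions: u(0) = -1/41 + C1 = 3 and u'(0) = 4*C1 + 5*C2 = -2. Solving gives C1 = 124/41, C2 = -578/205.

u = -1/41 - 578*exp(4*x)*sin(5*x)/205 + 124*cos(5*x)*exp(4*x)/41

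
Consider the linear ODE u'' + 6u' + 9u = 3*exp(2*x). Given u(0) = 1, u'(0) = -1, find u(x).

Characteristic equation r² + 6r + 9 = 0 has discriminant (6)² - 4·(9) = 0, so r = -3 is a repeated root.
Hence u_h = (C1 + C2*x)*exp(-3*x).
Try u_p = A*exp(2*x). Substituting into the equation and dividing by exp(2*x) gives A = 3/25, so u_p = 3*exp(2*x)/25.
General solution: u = 3*exp(2*x)/25 + C1*exp(-3*x) + C2*x*exp(-3*x).
Apply the initial conditions: u(0) = 3/25 + C1 = 1 and u'(0) = 6/25 + C2 - 3*C1 = -1. Solving gives C1 = 22/25, C2 = 7/5.

u = 3*exp(2*x)/25 + 22*exp(-3*x)/25 + 7*x*exp(-3*x)/5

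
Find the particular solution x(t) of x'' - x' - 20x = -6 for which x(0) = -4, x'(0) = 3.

x = 3/10 - 71*exp(5*t)/45 - 49*exp(-4*t)/18

Characteristic equation r² - r - 20 = 0 factors as (r + 4)(r - 5) = 0, so r = -4, 5.
Hence x_h = C1*exp(-4*t) + C2*exp(5*t).
For the particular solution try x_p = A0. Substituting and matching coefficients of each power of t gives A0 = 3/10, so x_p = 3/10.
General solution: x = 3/10 + C1*exp(-4*t) + C2*exp(5*t).
Apply the initial conditions: x(0) = 3/10 + C1 + C2 = -4 and x'(0) = -4*C1 + 5*C2 = 3. Solving gives C1 = -49/18, C2 = -71/45.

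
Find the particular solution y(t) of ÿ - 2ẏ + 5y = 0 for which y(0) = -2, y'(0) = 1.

Characteristic equation r² - 2r + 5 = 0 has discriminant (-2)² - 4·(5) = -16 < 0, so r = 1 ± 2i.
Hence y_h = C1*cos(2*t)*exp(t) + C2*exp(t)*sin(2*t).
Apply the initial conditions: y(0) = C1 = -2 and y'(0) = C1 + 2*C2 = 1. Solving gives C1 = -2, C2 = 3/2.

y = -2*cos(2*t)*exp(t) + 3*exp(t)*sin(2*t)/2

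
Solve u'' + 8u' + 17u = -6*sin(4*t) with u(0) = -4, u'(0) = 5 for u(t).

u = -6*sin(4*t)/1025 + 192*cos(4*t)/1025 - 12019*exp(-4*t)*sin(t)/1025 - 4292*cos(t)*exp(-4*t)/1025

Characteristic equation r² + 8r + 17 = 0 has discriminant (8)² - 4·(17) = -4 < 0, so r = -4 ± i.
Hence u_h = C1*cos(t)*exp(-4*t) + C2*exp(-4*t)*sin(t).
Try u_p = A*cos(4*t) + B*sin(4*t). Substituting and equating the coefficients of cos(4t) and sin(4t) gives A = 192/1025, B = -6/1025, so u_p = -6*sin(4*t)/1025 + 192*cos(4*t)/1025.
General solution: u = -6*sin(4*t)/1025 + 192*cos(4*t)/1025 + C1*cos(t)*exp(-4*t) + C2*exp(-4*t)*sin(t).
Apply the initial conditions: u(0) = 192/1025 + C1 = -4 and u'(0) = -24/1025 + C2 - 4*C1 = 5. Solving gives C1 = -4292/1025, C2 = -12019/1025.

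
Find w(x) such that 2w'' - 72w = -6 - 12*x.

w = 1/12 + x/6 + C1*exp(6*x) + C2*exp(-6*x)

Divide through by 2: w'' - 36w = -3 - 6*x.
Characteristic equation r² - 36 = 0 factors as (r - 6)(r + 6) = 0, so r = 6, -6.
Hence w_h = C1*exp(6*x) + C2*exp(-6*x).
For the particular solution try w_p = A0 + A1*x. Substituting and matching coefficients of each power of x gives A0 = 1/12, A1 = 1/6, so w_p = 1/12 + x/6.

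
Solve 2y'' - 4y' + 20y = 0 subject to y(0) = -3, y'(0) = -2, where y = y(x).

y = -3*cos(3*x)*exp(x) + exp(x)*sin(3*x)/3

Divide through by 2: y'' - 2y' + 10y = 0.
Characteristic equation r² - 2r + 10 = 0 has discriminant (-2)² - 4·(10) = -36 < 0, so r = 1 ± 3i.
Hence y_h = C1*cos(3*x)*exp(x) + C2*exp(x)*sin(3*x).
Apply the initial conditions: y(0) = C1 = -3 and y'(0) = C1 + 3*C2 = -2. Solving gives C1 = -3, C2 = 1/3.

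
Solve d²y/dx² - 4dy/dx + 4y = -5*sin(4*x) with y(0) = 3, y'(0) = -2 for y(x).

y = -cos(4*x)/5 + 3*sin(4*x)/20 + 16*exp(2*x)/5 - 9*x*exp(2*x)

Characteristic equation r² - 4r + 4 = 0 has discriminant (-4)² - 4·(4) = 0, so r = 2 is a repeated root.
Hence y_h = (C1 + C2*x)*exp(2*x).
Try y_p = A*cos(4*x) + B*sin(4*x). Substituting and equating the coefficients of cos(4x) and sin(4x) gives A = -1/5, B = 3/20, so y_p = -cos(4*x)/5 + 3*sin(4*x)/20.
General solution: y = -cos(4*x)/5 + 3*sin(4*x)/20 + C1*exp(2*x) + C2*x*exp(2*x).
Apply the initial conditions: y(0) = -1/5 + C1 = 3 and y'(0) = 3/5 + C2 + 2*C1 = -2. Solving gives C1 = 16/5, C2 = -9.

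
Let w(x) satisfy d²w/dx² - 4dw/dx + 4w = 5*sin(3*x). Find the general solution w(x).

Characteristic equation r² - 4r + 4 = 0 has discriminant (-4)² - 4·(4) = 0, so r = 2 is a repeated root.
Hence w_h = (C1 + C2*x)*exp(2*x).
Try w_p = A*cos(3*x) + B*sin(3*x). Substituting and equating the coefficients of cos(3x) and sin(3x) gives A = 60/169, B = -25/169, so w_p = -25*sin(3*x)/169 + 60*cos(3*x)/169.

w = -25*sin(3*x)/169 + 60*cos(3*x)/169 + C1*exp(2*x) + C2*x*exp(2*x)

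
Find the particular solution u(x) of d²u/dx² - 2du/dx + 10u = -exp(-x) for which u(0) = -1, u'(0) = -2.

Characteristic equation r² - 2r + 10 = 0 has discriminant (-2)² - 4·(10) = -36 < 0, so r = 1 ± 3i.
Hence u_h = C1*cos(3*x)*exp(x) + C2*exp(x)*sin(3*x).
Try u_p = A*exp(-x). Substituting into the equation and dividing by exp(-x) gives A = -1/13, so u_p = -exp(-x)/13.
General solution: u = -exp(-x)/13 + C1*cos(3*x)*exp(x) + C2*exp(x)*sin(3*x).
Apply the initial conditions: u(0) = -1/13 + C1 = -1 and u'(0) = 1/13 + C1 + 3*C2 = -2. Solving gives C1 = -12/13, C2 = -5/13.

u = -exp(-x)/13 - 12*cos(3*x)*exp(x)/13 - 5*exp(x)*sin(3*x)/13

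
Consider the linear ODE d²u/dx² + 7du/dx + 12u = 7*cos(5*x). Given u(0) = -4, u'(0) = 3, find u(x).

u = -463*exp(-3*x)/34 - 91*cos(5*x)/1394 + 245*sin(5*x)/1394 + 397*exp(-4*x)/41

Characteristic equation r² + 7r + 12 = 0 factors as (r + 3)(r + 4) = 0, so r = -3, -4.
Hence u_h = C1*exp(-3*x) + C2*exp(-4*x).
Try u_p = A*cos(5*x) + B*sin(5*x). Substituting and equating the coefficients of cos(5x) and sin(5x) gives A = -91/1394, B = 245/1394, so u_p = -91*cos(5*x)/1394 + 245*sin(5*x)/1394.
General solution: u = -91*cos(5*x)/1394 + 245*sin(5*x)/1394 + C1*exp(-3*x) + C2*exp(-4*x).
Apply the initial conditions: u(0) = -91/1394 + C1 + C2 = -4 and u'(0) = 1225/1394 - 4*C2 - 3*C1 = 3. Solving gives C1 = -463/34, C2 = 397/41.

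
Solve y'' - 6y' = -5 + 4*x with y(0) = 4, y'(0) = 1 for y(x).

y = 427/108 - x**2/3 + 5*exp(6*x)/108 + 13*x/18

Characteristic equation r² - 6r = 0 factors as (r - 6)r = 0, so r = 6, 0.
Hence y_h = C1*exp(6*x) + C2.
Since 0 is a characteristic root (multiplicity 1), multiply the polynomial trial by x: try y_p = x*(A0 + A1*x). Substituting and matching coefficients of each power of x gives A0 = 13/18, A1 = -1/3, so y_p = -x^2/3 + 13*x/18.
General solution: y = C2 - x^2/3 + 13*x/18 + C1*exp(6*x).
Apply the initial conditions: y(0) = C1 + C2 = 4 and y'(0) = 13/18 + 6*C1 = 1. Solving gives C1 = 5/108, C2 = 427/108.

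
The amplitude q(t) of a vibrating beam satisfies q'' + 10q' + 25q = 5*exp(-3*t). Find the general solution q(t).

Characteristic equation r² + 10r + 25 = 0 has discriminant (10)² - 4·(25) = 0, so r = -5 is a repeated root.
Hence q_h = (C1 + C2*t)*exp(-5*t).
Try q_p = A*exp(-3*t). Substituting into the equation and dividing by exp(-3*t) gives A = 5/4, so q_p = 5*exp(-3*t)/4.

q = 5*exp(-3*t)/4 + C1*exp(-5*t) + C2*t*exp(-5*t)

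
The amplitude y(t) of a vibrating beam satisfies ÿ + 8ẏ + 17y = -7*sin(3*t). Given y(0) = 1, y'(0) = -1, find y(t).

y = -7*sin(3*t)/80 + 21*cos(3*t)/80 + 59*cos(t)*exp(-4*t)/80 + 177*exp(-4*t)*sin(t)/80

Characteristic equation r² + 8r + 17 = 0 has discriminant (8)² - 4·(17) = -4 < 0, so r = -4 ± i.
Hence y_h = C1*cos(t)*exp(-4*t) + C2*exp(-4*t)*sin(t).
Try y_p = A*cos(3*t) + B*sin(3*t). Substituting and equating the coefficients of cos(3t) and sin(3t) gives A = 21/80, B = -7/80, so y_p = -7*sin(3*t)/80 + 21*cos(3*t)/80.
General solution: y = -7*sin(3*t)/80 + 21*cos(3*t)/80 + C1*cos(t)*exp(-4*t) + C2*exp(-4*t)*sin(t).
Apply the initial conditions: y(0) = 21/80 + C1 = 1 and y'(0) = -21/80 + C2 - 4*C1 = -1. Solving gives C1 = 59/80, C2 = 177/80.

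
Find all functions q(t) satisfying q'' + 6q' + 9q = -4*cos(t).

Characteristic equation r² + 6r + 9 = 0 has discriminant (6)² - 4·(9) = 0, so r = -3 is a repeated root.
Hence q_h = (C1 + C2*t)*exp(-3*t).
Try q_p = A*cos(t) + B*sin(t). Substituting and equating the coefficients of cos(t) and sin(t) gives A = -8/25, B = -6/25, so q_p = -8*cos(t)/25 - 6*sin(t)/25.

q = -8*cos(t)/25 - 6*sin(t)/25 + C1*exp(-3*t) + C2*t*exp(-3*t)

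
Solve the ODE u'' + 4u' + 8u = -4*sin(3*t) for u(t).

u = 4*sin(3*t)/145 + 48*cos(3*t)/145 + C1*cos(2*t)*exp(-2*t) + C2*exp(-2*t)*sin(2*t)

Characteristic equation r² + 4r + 8 = 0 has discriminant (4)² - 4·(8) = -16 < 0, so r = -2 ± 2i.
Hence u_h = C1*cos(2*t)*exp(-2*t) + C2*exp(-2*t)*sin(2*t).
Try u_p = A*cos(3*t) + B*sin(3*t). Substituting and equating the coefficients of cos(3t) and sin(3t) gives A = 48/145, B = 4/145, so u_p = 4*sin(3*t)/145 + 48*cos(3*t)/145.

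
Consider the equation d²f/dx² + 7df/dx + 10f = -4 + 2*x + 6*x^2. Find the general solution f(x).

f = -9/125 - 16*x/25 + 3*x**2/5 + C1*exp(-5*x) + C2*exp(-2*x)

Characteristic equation r² + 7r + 10 = 0 factors as (r + 5)(r + 2) = 0, so r = -5, -2.
Hence f_h = C1*exp(-5*x) + C2*exp(-2*x).
For the particular solution try f_p = A0 + A1*x + A2*x^2. Substituting and matching coefficients of each power of x gives A0 = -9/125, A1 = -16/25, A2 = 3/5, so f_p = -9/125 - 16*x/25 + 3*x^2/5.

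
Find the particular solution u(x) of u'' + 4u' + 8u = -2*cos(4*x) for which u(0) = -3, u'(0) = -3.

Characteristic equation r² + 4r + 8 = 0 has discriminant (4)² - 4·(8) = -16 < 0, so r = -2 ± 2i.
Hence u_h = C1*cos(2*x)*exp(-2*x) + C2*exp(-2*x)*sin(2*x).
Try u_p = A*cos(4*x) + B*sin(4*x). Substituting and equating the coefficients of cos(4x) and sin(4x) gives A = 1/20, B = -1/10, so u_p = -sin(4*x)/10 + cos(4*x)/20.
General solution: u = -sin(4*x)/10 + cos(4*x)/20 + C1*cos(2*x)*exp(-2*x) + C2*exp(-2*x)*sin(2*x).
Apply the initial conditions: u(0) = 1/20 + C1 = -3 and u'(0) = -2/5 - 2*C1 + 2*C2 = -3. Solving gives C1 = -61/20, C2 = -87/20.

u = -sin(4*x)/10 + cos(4*x)/20 - 87*exp(-2*x)*sin(2*x)/20 - 61*cos(2*x)*exp(-2*x)/20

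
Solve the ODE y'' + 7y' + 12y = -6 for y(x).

Characteristic equation r² + 7r + 12 = 0 factors as (r + 3)(r + 4) = 0, so r = -3, -4.
Hence y_h = C1*exp(-3*x) + C2*exp(-4*x).
For the particular solution try y_p = A0. Substituting and matching coefficients of each power of x gives A0 = -1/2, so y_p = -1/2.

y = -1/2 + C1*exp(-3*x) + C2*exp(-4*x)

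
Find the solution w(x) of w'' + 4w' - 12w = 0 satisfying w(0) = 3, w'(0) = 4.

Characteristic equation r² + 4r - 12 = 0 factors as (r - 2)(r + 6) = 0, so r = 2, -6.
Hence w_h = C1*exp(2*x) + C2*exp(-6*x).
Apply the initial conditions: w(0) = C1 + C2 = 3 and w'(0) = -6*C2 + 2*C1 = 4. Solving gives C1 = 11/4, C2 = 1/4.

w = exp(-6*x)/4 + 11*exp(2*x)/4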